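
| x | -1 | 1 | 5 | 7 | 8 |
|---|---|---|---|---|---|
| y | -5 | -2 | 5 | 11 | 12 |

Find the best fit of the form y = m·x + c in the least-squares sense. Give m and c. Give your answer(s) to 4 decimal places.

Sums needed: Σx·x = 140, Σx = 20, Σ1 = 5.
For Mᵀy: Σx·y = 201, Σy = 21.
So MᵀM·[m, c]ᵀ = Mᵀy: [[140, 20]; [20, 5]]·[m, c]ᵀ = [201, 21]ᵀ.
Determinant 140·5 − 20² = 300.
m = (201·5 − 20·21)/300 = 39/20; c = (140·21 − 20·201)/300 = -18/5.

m = 1.9500, c = -3.6000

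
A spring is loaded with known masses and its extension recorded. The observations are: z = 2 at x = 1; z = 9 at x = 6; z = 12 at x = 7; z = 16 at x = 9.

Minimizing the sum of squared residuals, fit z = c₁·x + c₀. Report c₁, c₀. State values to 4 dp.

c₁ = 1.7194, c₀ = -0.1367

Normal-equation sums: Σx·x = 167, Σx = 23, Σ1 = 4.
Right-hand side: Σx·z = 284, Σz = 39.
So MᵀM·[c₁, c₀]ᵀ = Mᵀz: [[167, 23]; [23, 4]]·[c₁, c₀]ᵀ = [284, 39]ᵀ.
Δ = 167·4 − 23² = 139.
c₁ = (284·4 − 23·39)/139 = 239/139; c₀ = (167·39 − 23·284)/139 = -19/139.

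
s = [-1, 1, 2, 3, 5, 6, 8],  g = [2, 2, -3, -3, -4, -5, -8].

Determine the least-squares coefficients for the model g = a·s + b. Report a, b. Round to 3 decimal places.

a = -1.106, b = 1.079

Compute the Gram sums: Σs·s = 140, Σs = 24, Σ1 = 7.
For Aᵀg: Σs·g = -129, Σg = -19.
Eliminating b: 7·(row 1) − 24·(row 2) gives 404·a = 7·(-129) − 24·(-19) = -447, so a = -447/404.
Then b = ((-19) − 24·(-447/404))/7 = 109/101.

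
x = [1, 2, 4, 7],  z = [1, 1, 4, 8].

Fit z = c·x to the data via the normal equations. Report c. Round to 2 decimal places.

Entries of MᵀM: Σx·x = 70.
Moment sums: Σx·z = 75.
MᵀM·[c]ᵀ = Mᵀz becomes [[70]]·[c]ᵀ = [75]ᵀ.
c = 75/70 = 1.07143.

c = 1.07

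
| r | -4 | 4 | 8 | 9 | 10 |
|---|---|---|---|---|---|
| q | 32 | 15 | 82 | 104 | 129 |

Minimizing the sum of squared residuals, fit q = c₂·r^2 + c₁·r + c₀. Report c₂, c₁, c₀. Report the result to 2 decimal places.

Normal-equation sums: Σr^2·r^2 = 21169, Σr^2·r = 2241, Σr^2 = 277, Σr·r = 277, Σr = 27, Σ1 = 5.
For Xᵀq: Σr^2·q = 27324, Σr·q = 2814, Σq = 362.
So XᵀX·[c₂, c₁, c₀]ᵀ = Xᵀq: [[21169, 2241, 277]; [2241, 277, 27]; [277, 27, 5]]·[c₂, c₁, c₀]ᵀ = [27324, 2814, 362]ᵀ.
Row-reducing yields c₂ = 391804/260851, c₁ = -517143/260851, c₀ = -27757/260851.

c₂ = 1.50, c₁ = -1.98, c₀ = -0.11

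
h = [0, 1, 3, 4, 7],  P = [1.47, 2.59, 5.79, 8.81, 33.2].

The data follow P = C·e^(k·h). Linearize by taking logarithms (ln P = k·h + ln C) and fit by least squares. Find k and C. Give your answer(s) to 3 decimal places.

k = 0.438, C = 1.555

Taking logs, ln P = k·h + ln C, so regress ln P on h.
XᵀX = [[75.0000, 15.0000]; [15.0000, 5]], rhs = [39.4415, 8.7715]ᵀ  (here Σh = 15.0000, Σ(h)² = 75.0000, Σln P = 8.7715, Σh·ln P = 39.4415).
Δ = 75.0000·5 − (15.0000)² = 150.0000; k = (39.4415·5 − 15.0000·8.7715)/150.0000 = 0.43757, ln C = (75.0000·8.7715 − 15.0000·39.4415)/150.0000 = 0.44160, so C = exp(0.44160) = 1.55519.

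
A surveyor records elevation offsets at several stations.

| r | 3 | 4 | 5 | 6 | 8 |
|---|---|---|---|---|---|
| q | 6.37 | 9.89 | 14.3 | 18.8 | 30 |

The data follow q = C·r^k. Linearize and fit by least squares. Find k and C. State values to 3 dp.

k = 1.581, C = 1.116

Let Y = ln q. Fitting Y = k·ln r + ln C by least squares:
Σln r = 7.9655, Σ(ln r)² = 13.2535, Σln q = 13.1384, Σln r·ln q = 21.8218.
Normal system: [[13.2535, 7.9655]; [7.9655, 5]]·[k, ln C]ᵀ = [21.8218, 13.1384]ᵀ.
Δ = 13.2535·5 − (7.9655)² = 2.8177; k = (21.8218·5 − 7.9655·13.1384)/2.8177 = 1.58076, ln C = (13.2535·13.1384 − 7.9655·21.8218)/2.8177 = 0.10937, so C = exp(0.10937) = 1.11557.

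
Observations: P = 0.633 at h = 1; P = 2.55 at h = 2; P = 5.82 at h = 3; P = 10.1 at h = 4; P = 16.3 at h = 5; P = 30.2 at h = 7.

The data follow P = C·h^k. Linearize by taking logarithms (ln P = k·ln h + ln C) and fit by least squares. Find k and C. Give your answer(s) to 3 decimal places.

k = 1.995, C = 0.640

Linearized form: ln P = k·ln h + ln C. From the 6 transformed points,
AᵀA = [[9.9861, 6.7334]; [6.7334, 6]], rhs = [16.9133, 10.7517]ᵀ  (here Σln h = 6.7334, Σ(ln h)² = 9.9861, Σln P = 10.7517, Σln h·ln P = 16.9133).
Solving (det = 14.5777): k = 1.99512, ln C = -0.44705, so C = exp(-0.44705) = 0.63951.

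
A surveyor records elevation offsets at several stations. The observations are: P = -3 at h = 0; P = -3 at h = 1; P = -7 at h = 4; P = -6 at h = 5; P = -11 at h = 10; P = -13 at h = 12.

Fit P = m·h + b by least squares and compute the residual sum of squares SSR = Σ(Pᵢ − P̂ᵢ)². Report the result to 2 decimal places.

With design matrix M, MᵀM = [[286, 32]; [32, 6]] and MᵀP = [-327, -43]ᵀ.
det = 286·6 − 32² = 692.
m = ((-327)·6 − 32·(-43))/692 = -293/346; b = (286·(-43) − 32·(-327))/692 = -917/346.
Residuals: -121/346, 86/173, -333/346, 153/173, 41/346, -65/346; SSR = 368/173.

SSR = 2.13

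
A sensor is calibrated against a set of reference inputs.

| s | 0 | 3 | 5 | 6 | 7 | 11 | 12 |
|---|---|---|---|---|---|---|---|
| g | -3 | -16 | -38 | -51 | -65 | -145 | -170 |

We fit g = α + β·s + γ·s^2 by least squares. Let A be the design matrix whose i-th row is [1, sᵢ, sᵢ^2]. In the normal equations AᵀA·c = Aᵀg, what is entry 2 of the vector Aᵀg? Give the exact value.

Entry 2 ↔ basis s, so (Aᵀg)_{2} = Σᵢ (s)·gᵢ = (0)·(-3) + (3)·(-16) + (5)·(-38) + (6)·(-51) + (7)·(-65) + (11)·(-145) + (12)·(-170) = -4634.

-4634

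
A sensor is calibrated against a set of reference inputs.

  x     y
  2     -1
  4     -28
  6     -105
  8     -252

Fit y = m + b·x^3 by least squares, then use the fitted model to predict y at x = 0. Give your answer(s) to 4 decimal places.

ŷ = 3.2699

From the data, Σ1 = 4, Σx^3 = 800, Σx^3·x^3 = 312960.
Right-hand side: Σy = -386, Σx^3·y = -153504.
AᵀA·[m, b]ᵀ = Aᵀy becomes [[4, 800]; [800, 312960]]·[m, b]ᵀ = [-386, -153504]ᵀ.
Δ = 4·312960 − 800² = 611840.
m = ((-386)·312960 − 800·(-153504))/611840 = 1563/478; b = (4·(-153504) − 800·(-386))/611840 = -4769/9560.
At x = 0: ŷ = (1563/478)·(1) + (-4769/9560)·(0) = 1563/478.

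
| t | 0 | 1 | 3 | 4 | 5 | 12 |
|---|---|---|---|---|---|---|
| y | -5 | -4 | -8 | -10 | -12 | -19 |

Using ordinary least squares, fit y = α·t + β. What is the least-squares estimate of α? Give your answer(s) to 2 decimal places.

Compute the Gram sums: Σt·t = 195, Σt = 25, Σ1 = 6.
For Aᵀy: Σt·y = -356, Σy = -58.
Normal equations: [[195, 25]; [25, 6]]·[α, β]ᵀ = [-356, -58]ᵀ.
Determinant 195·6 − 25² = 545.
α = ((-356)·6 − 25·(-58))/545 = -686/545; β = (195·(-58) − 25·(-356))/545 = -482/109.

α = -1.26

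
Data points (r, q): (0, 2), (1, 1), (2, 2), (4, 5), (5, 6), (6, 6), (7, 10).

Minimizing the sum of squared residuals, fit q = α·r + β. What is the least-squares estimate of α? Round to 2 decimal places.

Compute the Gram sums: Σr·r = 131, Σr = 25, Σ1 = 7.
For Xᵀq: Σr·q = 161, Σq = 32.
So XᵀX·[α, β]ᵀ = Xᵀq: [[131, 25]; [25, 7]]·[α, β]ᵀ = [161, 32]ᵀ.
Eliminating β: 7·(row 1) − 25·(row 2) gives 292·α = 7·161 − 25·32 = 327, so α = 327/292.
Then β = (32 − 25·(327/292))/7 = 167/292.

α = 1.12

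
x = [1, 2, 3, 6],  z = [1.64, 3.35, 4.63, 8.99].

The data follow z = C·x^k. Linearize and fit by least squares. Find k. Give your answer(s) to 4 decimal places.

k = 0.9422

With ln zᵢ as the transformed response and ln xᵢ as the regressor:
Σln x = 3.5835, Σ(ln x)² = 4.8978, Σln z = 5.4323, Σln x·ln z = 6.4566.
Equations: 4.8978·k + 3.5835·ln C = 6.4566;  3.5835·k + 4·ln C = 5.4323.
Solving (det = 6.7496): k = 0.94220, ln C = 0.51398.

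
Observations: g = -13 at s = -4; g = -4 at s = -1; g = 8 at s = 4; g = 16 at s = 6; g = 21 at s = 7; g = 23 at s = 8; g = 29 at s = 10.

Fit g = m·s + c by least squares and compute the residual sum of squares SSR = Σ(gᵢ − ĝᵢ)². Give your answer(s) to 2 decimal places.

Compute the Gram sums: Σs·s = 282, Σs = 30, Σ1 = 7.
For Xᵀg: Σs·g = 805, Σg = 80.
Δ = 282·7 − 30² = 1074.
m = (805·7 − 30·80)/1074 = 3235/1074; c = (282·80 − 30·805)/1074 = -265/179.
Residuals: 284/537, 529/1074, -1379/537, -106/179, 1499/1074, 206/537, 193/537; SSR = 10409/1074.

SSR = 9.69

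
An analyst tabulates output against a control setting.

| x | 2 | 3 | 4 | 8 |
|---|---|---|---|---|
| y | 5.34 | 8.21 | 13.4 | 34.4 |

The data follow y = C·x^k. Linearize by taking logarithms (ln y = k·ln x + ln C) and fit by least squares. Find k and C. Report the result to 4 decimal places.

With ln yᵢ as the transformed response and ln xᵢ as the regressor:
Sums: Σln x = 5.2575, Σ(ln x)² = 7.9333, Σln y = 9.9139, Σln x·ln y = 14.4291.
Normal system: [[7.9333, 5.2575]; [5.2575, 4]]·[k, ln C]ᵀ = [14.4291, 9.9139]ᵀ.
Slope k = (n·Σln x·ln y − Σln x·Σln y)/(n·Σ(ln x)² − (Σln x)²) = (4·14.4291 − 5.2575·9.9139)/4.0919 = 1.36714; ln C = (Σln y − k·Σln x)/n = 0.68154, so C = exp(0.68154) = 1.97691.

k = 1.3671, C = 1.9769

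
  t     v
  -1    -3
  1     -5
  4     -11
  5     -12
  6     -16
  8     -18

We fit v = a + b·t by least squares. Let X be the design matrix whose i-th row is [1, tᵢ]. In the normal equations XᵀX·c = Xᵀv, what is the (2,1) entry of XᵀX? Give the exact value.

Row 2 ↔ basis t, column 1 ↔ basis 1, so (XᵀX)_{2,1} = Σᵢ t = (-1)·(1) + (1)·(1) + (4)·(1) + (5)·(1) + (6)·(1) + (8)·(1) = 23.

23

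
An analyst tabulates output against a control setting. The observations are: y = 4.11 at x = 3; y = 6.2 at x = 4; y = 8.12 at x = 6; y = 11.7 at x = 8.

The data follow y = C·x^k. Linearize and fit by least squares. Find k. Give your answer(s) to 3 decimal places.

k = 1.008

Taking logs, ln y = k·ln x + ln C, so regress ln y on ln x.
Σln x = 6.3561, Σ(ln x)² = 10.6632, Σln y = 7.7919, Σln x·ln y = 12.9493.
Equations: 10.6632·k + 6.3561·ln C = 12.9493;  6.3561·k + 4·ln C = 7.7919.
Solving (det = 2.2529): k = 1.00805, ln C = 0.34615.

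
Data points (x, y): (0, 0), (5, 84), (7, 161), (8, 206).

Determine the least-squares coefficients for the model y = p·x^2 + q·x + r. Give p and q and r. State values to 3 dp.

p = 2.975, q = 2.034, r = -0.052

The normal equations are: 7122·p + 980·q + 138·r = 23173;  980·p + 138·q + 20·r = 3195;  138·p + 20·q + 4·r = 451.
Row-reducing yields p = 16713/5618, q = 11425/5618, r = -147/2809.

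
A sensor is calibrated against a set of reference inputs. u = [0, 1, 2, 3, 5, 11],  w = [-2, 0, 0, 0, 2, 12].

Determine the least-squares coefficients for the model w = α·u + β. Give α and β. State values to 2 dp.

The normal equations are: 160·α + 22·β = 142;  22·α + 6·β = 12.
(Σu·u = 160, Σu = 22, Σ1 = 6, Σu·w = 142, Σw = 12.)
Δ = 160·6 − 22² = 476.
α = (142·6 − 22·12)/476 = 21/17; β = (160·12 − 22·142)/476 = -43/17.

α = 1.24, β = -2.53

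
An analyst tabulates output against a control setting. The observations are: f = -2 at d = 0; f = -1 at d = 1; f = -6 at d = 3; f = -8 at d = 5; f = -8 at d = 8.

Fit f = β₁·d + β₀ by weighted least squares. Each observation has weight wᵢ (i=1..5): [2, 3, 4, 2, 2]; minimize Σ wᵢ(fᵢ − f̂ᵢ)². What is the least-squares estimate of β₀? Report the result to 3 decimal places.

The normal system MᵀWM·[β₁, β₀]ᵀ = MᵀWf is [[217, 41]; [41, 13]]·[β₁, β₀]ᵀ = [-283, -63]ᵀ.
det = 217·13 − 41² = 1140.
β₁ = ((-283)·13 − 41·(-63))/1140 = -274/285; β₀ = (217·(-63) − 41·(-283))/1140 = -517/285.

β₀ = -1.814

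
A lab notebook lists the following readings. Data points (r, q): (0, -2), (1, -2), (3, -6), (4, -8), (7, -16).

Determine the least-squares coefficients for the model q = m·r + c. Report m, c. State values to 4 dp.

m = -2.0667, c = -0.6000

Normal-equation sums: Σr·r = 75, Σr = 15, Σ1 = 5.
Moment sums: Σr·q = -164, Σq = -34.
So MᵀM·[m, c]ᵀ = Mᵀq: [[75, 15]; [15, 5]]·[m, c]ᵀ = [-164, -34]ᵀ.
Eliminating c: 5·(row 1) − 15·(row 2) gives 150·m = 5·(-164) − 15·(-34) = -310, so m = -31/15.
Then c = ((-34) − 15·(-31/15))/5 = -3/5.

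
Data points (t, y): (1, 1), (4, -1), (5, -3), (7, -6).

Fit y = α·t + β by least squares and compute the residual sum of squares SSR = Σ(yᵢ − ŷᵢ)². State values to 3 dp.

From the data, Σt·t = 91, Σt = 17, Σ1 = 4.
For Aᵀy: Σt·y = -60, Σy = -9.
Eliminating β: 4·(row 1) − 17·(row 2) gives 75·α = 4·(-60) − 17·(-9) = -87, so α = -29/25.
Then β = ((-9) − 17·(-29/25))/4 = 67/25.
Residuals: -13/25, 24/25, 3/25, -14/25; SSR = 38/25.

SSR = 1.520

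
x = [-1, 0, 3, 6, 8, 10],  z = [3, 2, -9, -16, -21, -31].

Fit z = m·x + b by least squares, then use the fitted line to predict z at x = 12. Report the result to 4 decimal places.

Entries of MᵀM: Σx·x = 210, Σx = 26, Σ1 = 6.
For Mᵀz: Σx·z = -604, Σz = -72.
Normal equations: [[210, 26]; [26, 6]]·[m, b]ᵀ = [-604, -72]ᵀ.
det = 210·6 − 26² = 584.
m = ((-604)·6 − 26·(-72))/584 = -3; b = (210·(-72) − 26·(-604))/584 = 1.
At x = 12: ẑ = (-3)·(12) + (1)·(1) = -35.

ẑ = -35.0000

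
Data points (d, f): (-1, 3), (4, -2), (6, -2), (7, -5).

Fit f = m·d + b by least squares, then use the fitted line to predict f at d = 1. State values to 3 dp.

f̂ = 1.184

The normal equations are: 102·m + 16·b = -58;  16·m + 4·b = -6.
Eliminating b: 4·(row 1) − 16·(row 2) gives 152·m = 4·(-58) − 16·(-6) = -136, so m = -17/19.
Then b = ((-6) − 16·(-17/19))/4 = 79/38.
At d = 1: f̂ = (-17/19)·(1) + (79/38)·(1) = 45/38.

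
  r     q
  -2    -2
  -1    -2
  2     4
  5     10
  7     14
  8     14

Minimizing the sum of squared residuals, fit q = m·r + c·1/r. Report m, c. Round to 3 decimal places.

With design matrix M, MᵀM = [[147, 6]; [6, 123561/78400]] and Mᵀq = [274, 43/4]ᵀ.
det = 147·(123561/78400) − 6² = 313083/1600.
m = (274·(123561/78400) − 6·(43/4))/(313083/1600) = 9599638/5113689; c = (147·(43/4) − 6·274)/(313083/1600) = -34000/104361.

m = 1.877, c = -0.326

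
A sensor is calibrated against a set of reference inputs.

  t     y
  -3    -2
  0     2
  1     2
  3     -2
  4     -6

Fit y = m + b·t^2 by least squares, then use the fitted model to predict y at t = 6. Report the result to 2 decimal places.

The normal system XᵀX·[m, b]ᵀ = Xᵀy is [[5, 35]; [35, 419]]·[m, b]ᵀ = [-6, -130]ᵀ.
Determinant 5·419 − 35² = 870.
m = ((-6)·419 − 35·(-130))/870 = 1018/435; b = (5·(-130) − 35·(-6))/870 = -44/87.
At t = 6: ŷ = (1018/435)·(1) + (-44/87)·(36) = -238/15.

ŷ = -15.87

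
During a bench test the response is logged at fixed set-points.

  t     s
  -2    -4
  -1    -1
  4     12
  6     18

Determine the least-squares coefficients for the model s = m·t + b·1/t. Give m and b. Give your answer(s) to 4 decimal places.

From the data, Σt·t = 57, Σt·1/t = 4, Σ1/t·1/t = 193/144.
Right-hand side: Σt·s = 165, Σ1/t·s = 9.
XᵀX·[m, b]ᵀ = Xᵀs becomes [[57, 4]; [4, 193/144]]·[m, b]ᵀ = [165, 9]ᵀ.
Δ = 57·(193/144) − 4² = 2899/48.
m = (165·(193/144) − 4·9)/(2899/48) = 8887/2899; b = (57·9 − 4·165)/(2899/48) = -7056/2899.

m = 3.0655, b = -2.4339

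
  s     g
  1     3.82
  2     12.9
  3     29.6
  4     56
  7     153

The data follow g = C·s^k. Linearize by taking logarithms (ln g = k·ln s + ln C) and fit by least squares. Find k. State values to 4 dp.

k = 1.9197

With ln gᵢ as the transformed response and ln sᵢ as the regressor:
XᵀX = [[7.3958, 5.1240]; [5.1240, 5]], rhs = [20.8635, 16.3410]ᵀ  (here Σln s = 5.1240, Σ(ln s)² = 7.3958, Σln g = 16.3410, Σln s·ln g = 20.8635).
Δ = 7.3958·5 − (5.1240)² = 10.7239; k = (20.8635·5 − 5.1240·16.3410)/10.7239 = 1.91969, ln C = (7.3958·16.3410 − 5.1240·20.8635)/10.7239 = 1.30093.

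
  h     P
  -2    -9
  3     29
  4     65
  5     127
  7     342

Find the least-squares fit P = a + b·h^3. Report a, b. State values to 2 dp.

a = 1.02, b = 1.00

With design matrix M, MᵀM = [[5, 551]; [551, 138163]] and MᵀP = [554, 138196]ᵀ.
Determinant 5·138163 − 551² = 387214.
a = (554·138163 − 551·138196)/387214 = 198153/193607; b = (5·138196 − 551·554)/387214 = 192863/193607.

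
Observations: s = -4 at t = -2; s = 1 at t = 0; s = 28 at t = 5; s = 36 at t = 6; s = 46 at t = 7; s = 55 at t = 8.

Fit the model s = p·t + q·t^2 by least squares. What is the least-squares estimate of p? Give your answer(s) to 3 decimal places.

Compute the Gram sums: Σt·t = 178, Σt·t^2 = 1188, Σt^2·t^2 = 8434.
Moment sums: Σt·s = 1126, Σt^2·s = 7754.
So XᵀX·[p, q]ᵀ = Xᵀs: [[178, 1188]; [1188, 8434]]·[p, q]ᵀ = [1126, 7754]ᵀ.
Determinant 178·8434 − 1188² = 89908.
p = (1126·8434 − 1188·7754)/89908 = 71233/22477; q = (178·7754 − 1188·1126)/89908 = 10631/22477.

p = 3.169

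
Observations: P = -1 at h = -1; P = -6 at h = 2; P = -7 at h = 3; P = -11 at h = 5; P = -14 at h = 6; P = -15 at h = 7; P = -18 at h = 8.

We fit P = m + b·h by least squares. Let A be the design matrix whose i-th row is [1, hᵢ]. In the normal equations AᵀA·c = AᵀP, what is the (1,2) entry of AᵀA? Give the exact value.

30

Row 1 ↔ basis 1, column 2 ↔ basis h, so (AᵀA)_{1,2} = Σᵢ h = (1)·(-1) + (1)·(2) + (1)·(3) + (1)·(5) + (1)·(6) + (1)·(7) + (1)·(8) = 30.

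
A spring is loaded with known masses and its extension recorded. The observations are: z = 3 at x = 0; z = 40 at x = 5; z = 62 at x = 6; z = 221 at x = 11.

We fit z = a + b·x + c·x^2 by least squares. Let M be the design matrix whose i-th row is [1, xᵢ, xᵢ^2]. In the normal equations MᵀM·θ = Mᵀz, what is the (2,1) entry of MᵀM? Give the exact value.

22

Row 2 ↔ basis x, column 1 ↔ basis 1, so (MᵀM)_{2,1} = Σᵢ x = (0)·(1) + (5)·(1) + (6)·(1) + (11)·(1) = 22.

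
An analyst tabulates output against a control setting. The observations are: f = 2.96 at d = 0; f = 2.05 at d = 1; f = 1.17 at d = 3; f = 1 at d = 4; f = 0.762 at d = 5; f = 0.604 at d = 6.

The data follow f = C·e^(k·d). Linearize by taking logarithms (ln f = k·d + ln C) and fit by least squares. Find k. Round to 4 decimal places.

k = -0.2588

Taking logs, ln f = k·d + ln C, so regress ln f on d.
XᵀX = [[87.0000, 19.0000]; [19.0000, 6]], rhs = [-3.1953, 1.1840]ᵀ  (here Σd = 19.0000, Σ(d)² = 87.0000, Σln f = 1.1840, Σd·ln f = -3.1953).
Slope k = (n·Σd·ln f − Σd·Σln f)/(n·Σ(d)² − (Σd)²) = (6·-3.1953 − 19.0000·1.1840)/161.0000 = -0.25881; ln C = (Σln f − k·Σd)/n = 1.01691.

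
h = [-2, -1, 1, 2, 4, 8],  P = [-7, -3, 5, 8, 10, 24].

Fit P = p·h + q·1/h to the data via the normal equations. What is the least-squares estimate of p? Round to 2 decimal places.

Compute the Gram sums: Σh·h = 90, Σh·1/h = 6, Σ1/h·1/h = 165/64.
And Σh·P = 270, Σ1/h·P = 21.
So MᵀM·[p, q]ᵀ = MᵀP: [[90, 6]; [6, 165/64]]·[p, q]ᵀ = [270, 21]ᵀ.
Δ = 90·(165/64) − 6² = 6273/32.
p = (270·(165/64) − 6·21)/(6273/32) = 2027/697; q = (90·21 − 6·270)/(6273/32) = 960/697.

p = 2.91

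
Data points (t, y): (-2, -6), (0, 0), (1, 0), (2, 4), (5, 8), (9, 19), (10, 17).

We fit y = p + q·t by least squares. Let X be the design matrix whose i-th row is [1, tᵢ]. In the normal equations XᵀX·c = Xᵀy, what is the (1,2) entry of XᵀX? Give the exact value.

Row 1 ↔ basis 1, column 2 ↔ basis t, so (XᵀX)_{1,2} = Σᵢ t = (1)·(-2) + (1)·(0) + (1)·(1) + (1)·(2) + (1)·(5) + (1)·(9) + (1)·(10) = 25.

25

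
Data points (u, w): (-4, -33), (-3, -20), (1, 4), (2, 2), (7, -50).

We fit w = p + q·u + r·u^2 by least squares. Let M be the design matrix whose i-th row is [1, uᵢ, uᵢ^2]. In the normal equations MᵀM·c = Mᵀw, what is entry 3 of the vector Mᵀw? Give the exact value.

Entry 3 ↔ basis u^2, so (Mᵀw)_{3} = Σᵢ (u^2)·wᵢ = (16)·(-33) + (9)·(-20) + (1)·(4) + (4)·(2) + (49)·(-50) = -3146.

-3146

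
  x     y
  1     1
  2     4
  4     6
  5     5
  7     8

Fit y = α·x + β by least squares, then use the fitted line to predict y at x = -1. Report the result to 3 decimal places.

ŷ = 0.000

The normal equations are: 95·α + 19·β = 114;  19·α + 5·β = 24.
(Σx·x = 95, Σx = 19, Σ1 = 5, Σx·y = 114, Σy = 24.)
Determinant 95·5 − 19² = 114.
α = (114·5 − 19·24)/114 = 1; β = (95·24 − 19·114)/114 = 1.
At x = -1: ŷ = (1)·(-1) + (1)·(1) = 0.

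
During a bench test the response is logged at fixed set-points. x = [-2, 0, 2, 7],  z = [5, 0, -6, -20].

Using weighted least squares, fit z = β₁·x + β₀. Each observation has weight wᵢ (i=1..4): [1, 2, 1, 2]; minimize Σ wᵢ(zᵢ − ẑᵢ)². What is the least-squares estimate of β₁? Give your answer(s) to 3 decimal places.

Entries of MᵀWM: Σwᵢ·x·x = 106, Σwᵢ·x = 14, Σwᵢ·1 = 6.
Right-hand side: Σwᵢ·x·z = -302, Σwᵢ·z = -41.
MᵀWM·[β₁, β₀]ᵀ = MᵀWz becomes [[106, 14]; [14, 6]]·[β₁, β₀]ᵀ = [-302, -41]ᵀ.
det = 106·6 − 14² = 440.
β₁ = ((-302)·6 − 14·(-41))/440 = -619/220; β₀ = (106·(-41) − 14·(-302))/440 = -59/220.

β₁ = -2.814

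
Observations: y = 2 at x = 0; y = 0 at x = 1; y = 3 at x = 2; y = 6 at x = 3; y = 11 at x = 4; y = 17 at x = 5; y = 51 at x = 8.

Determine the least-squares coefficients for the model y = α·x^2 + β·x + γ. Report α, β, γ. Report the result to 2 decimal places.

α = 0.97, β = -1.64, γ = 1.72

Sums needed: Σx^2·x^2 = 5075, Σx^2·x = 737, Σx^2 = 119, Σx·x = 119, Σx = 23, Σ1 = 7.
And Σx^2·y = 3931, Σx·y = 561, Σy = 90.
So MᵀM·[α, β, γ]ᵀ = Mᵀy: [[5075, 737, 119]; [737, 119, 23]; [119, 23, 7]]·[α, β, γ]ᵀ = [3931, 561, 90]ᵀ.
Inverting the 3×3 Gram matrix, [α, β, γ]ᵀ = [43691/44898, -10547/6414, 12849/7483]ᵀ.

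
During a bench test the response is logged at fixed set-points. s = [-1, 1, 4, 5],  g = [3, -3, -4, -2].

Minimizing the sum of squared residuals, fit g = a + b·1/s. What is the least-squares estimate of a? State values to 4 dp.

Sums needed: Σ1 = 4, Σ1/s = 9/20, Σ1/s·1/s = 841/400.
For Aᵀg: Σg = -6, Σ1/s·g = -37/5.
AᵀA·[a, b]ᵀ = Aᵀg becomes [[4, 9/20]; [9/20, 841/400]]·[a, b]ᵀ = [-6, -37/5]ᵀ.
Determinant 4·(841/400) − (9/20)² = 3283/400.
a = ((-6)·(841/400) − (9/20)·(-37/5))/(3283/400) = -3714/3283; b = (4·(-37/5) − (9/20)·(-6))/(3283/400) = -10760/3283.

a = -1.1313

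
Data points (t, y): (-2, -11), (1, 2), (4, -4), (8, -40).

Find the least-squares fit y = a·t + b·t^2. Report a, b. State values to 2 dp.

Entries of XᵀX: Σt·t = 85, Σt·t^2 = 569, Σt^2·t^2 = 4369.
Right-hand side: Σt·y = -312, Σt^2·y = -2666.
Normal equations: [[85, 569]; [569, 4369]]·[a, b]ᵀ = [-312, -2666]ᵀ.
Determinant 85·4369 − 569² = 47604.
a = ((-312)·4369 − 569·(-2666))/47604 = 76913/23802; b = (85·(-2666) − 569·(-312))/47604 = -24541/23802.

a = 3.23, b = -1.03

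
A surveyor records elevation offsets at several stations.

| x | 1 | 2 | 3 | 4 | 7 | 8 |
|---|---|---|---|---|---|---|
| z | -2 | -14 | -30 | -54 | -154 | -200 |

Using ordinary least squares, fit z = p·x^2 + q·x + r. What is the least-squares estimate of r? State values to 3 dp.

r = 3.744

Normal-equation sums: Σx^2·x^2 = 6851, Σx^2·x = 955, Σx^2 = 143, Σx·x = 143, Σx = 25, Σ1 = 6.
For Aᵀz: Σx^2·z = -21538, Σx·z = -3014, Σz = -454.
AᵀA·[p, q, r]ᵀ = Aᵀz becomes [[6851, 955, 143]; [955, 143, 25]; [143, 25, 6]]·[p, q, r]ᵀ = [-21538, -3014, -454]ᵀ.
Solving the 3×3 system (Gaussian elimination) gives p = -6549/2348, q = -7289/2348, r = 4395/1174.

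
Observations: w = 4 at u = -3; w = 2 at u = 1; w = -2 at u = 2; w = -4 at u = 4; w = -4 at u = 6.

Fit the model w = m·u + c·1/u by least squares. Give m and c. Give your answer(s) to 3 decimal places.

Entries of AᵀA: Σu·u = 66, Σu·1/u = 5, Σ1/u·1/u = 209/144.
And Σu·w = -54, Σ1/u·w = -2.
AᵀA·[m, c]ᵀ = Aᵀw becomes [[66, 5]; [5, 209/144]]·[m, c]ᵀ = [-54, -2]ᵀ.
Eliminating c: (209/144)·(row 1) − 5·(row 2) gives (1699/24)·m = (209/144)·(-54) − 5·(-2) = -547/8, so m = -1641/1699.
Then c = ((-2) − 5·(-1641/1699))/(209/144) = 3312/1699.

m = -0.966, c = 1.949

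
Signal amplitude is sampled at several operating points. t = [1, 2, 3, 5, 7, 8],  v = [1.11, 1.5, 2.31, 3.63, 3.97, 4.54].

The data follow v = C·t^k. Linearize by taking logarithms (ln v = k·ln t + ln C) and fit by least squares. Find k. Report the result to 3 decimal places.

Let Y = ln v. Fitting Y = k·ln t + ln C by least squares:
Sums: Σln t = 7.4265, Σ(ln t)² = 12.3883, Σln v = 5.5280, Σln t·ln v = 9.1048.
Normal system: [[12.3883, 7.4265]; [7.4265, 6]]·[k, ln C]ᵀ = [9.1048, 5.5280]ᵀ.
Δ = 12.3883·6 − (7.4265)² = 19.1764; k = (9.1048·6 − 7.4265·5.5280)/19.1764 = 0.70789, ln C = (12.3883·5.5280 − 7.4265·9.1048)/19.1764 = 0.04513.

k = 0.708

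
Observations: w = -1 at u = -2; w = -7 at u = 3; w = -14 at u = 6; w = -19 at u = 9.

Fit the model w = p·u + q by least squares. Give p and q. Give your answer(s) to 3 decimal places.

Sums needed: Σu·u = 130, Σu = 16, Σ1 = 4.
And Σu·w = -274, Σw = -41.
So XᵀX·[p, q]ᵀ = Xᵀw: [[130, 16]; [16, 4]]·[p, q]ᵀ = [-274, -41]ᵀ.
Δ = 130·4 − 16² = 264.
p = ((-274)·4 − 16·(-41))/264 = -5/3; q = (130·(-41) − 16·(-274))/264 = -43/12.

p = -1.667, q = -3.583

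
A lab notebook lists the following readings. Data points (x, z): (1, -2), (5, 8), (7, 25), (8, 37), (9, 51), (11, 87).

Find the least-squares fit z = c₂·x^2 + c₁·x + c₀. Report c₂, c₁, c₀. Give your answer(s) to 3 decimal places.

The normal system AᵀA·[c₂, c₁, c₀]ᵀ = Aᵀz is [[28325, 3041, 341]; [3041, 341, 41]; [341, 41, 6]]·[c₂, c₁, c₀]ᵀ = [18449, 1925, 206]ᵀ.
Solving the 3×3 system (Gaussian elimination) gives c₂ = 2118/1943, c₁ = -41126/9715, c₀ = 12711/9715.

c₂ = 1.090, c₁ = -4.233, c₀ = 1.308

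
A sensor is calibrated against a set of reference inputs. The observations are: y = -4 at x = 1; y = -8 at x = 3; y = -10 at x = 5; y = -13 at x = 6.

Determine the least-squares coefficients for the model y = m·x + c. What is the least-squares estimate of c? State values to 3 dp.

Compute the Gram sums: Σx·x = 71, Σx = 15, Σ1 = 4.
Right-hand side: Σx·y = -156, Σy = -35.
So MᵀM·[m, c]ᵀ = Mᵀy: [[71, 15]; [15, 4]]·[m, c]ᵀ = [-156, -35]ᵀ.
Eliminating c: 4·(row 1) − 15·(row 2) gives 59·m = 4·(-156) − 15·(-35) = -99, so m = -99/59.
Then c = ((-35) − 15·(-99/59))/4 = -145/59.

c = -2.458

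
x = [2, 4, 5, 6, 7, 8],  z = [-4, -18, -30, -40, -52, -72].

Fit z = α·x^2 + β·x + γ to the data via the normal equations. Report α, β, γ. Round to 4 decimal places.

Setting ∂/∂α … = 0 gives: 8690·α + 1268·β + 194·γ = -9650;  1268·α + 194·β + 32·γ = -1410;  194·α + 32·β + 6·γ = -216.
Row-reducing yields α = -43/42, β = -86/105, γ = 103/70.

α = -1.0238, β = -0.8190, γ = 1.4714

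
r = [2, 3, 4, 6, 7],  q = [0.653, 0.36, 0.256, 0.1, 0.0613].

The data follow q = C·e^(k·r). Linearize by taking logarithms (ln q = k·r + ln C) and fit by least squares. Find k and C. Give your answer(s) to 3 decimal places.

Linearized form: ln q = k·r + ln C. From the 5 transformed points,
Sums: Σr = 22.0000, Σ(r)² = 114.0000, Σln q = -7.9050, Σr·ln q = -42.7270.
Normal system: [[114.0000, 22.0000]; [22.0000, 5]]·[k, ln C]ᵀ = [-42.7270, -7.9050]ᵀ.
Slope k = (n·Σr·ln q − Σr·Σln q)/(n·Σ(r)² − (Σr)²) = (5·-42.7270 − 22.0000·-7.9050)/86.0000 = -0.46192; ln C = (Σln q − k·Σr)/n = 0.45147, so C = exp(0.45147) = 1.57063.

k = -0.462, C = 1.571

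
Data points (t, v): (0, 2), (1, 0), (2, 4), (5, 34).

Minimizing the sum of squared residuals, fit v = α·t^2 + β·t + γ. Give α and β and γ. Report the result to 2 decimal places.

Sums needed: Σt^2·t^2 = 642, Σt^2·t = 134, Σt^2 = 30, Σt·t = 30, Σt = 8, Σ1 = 4.
Right-hand side: Σt^2·v = 866, Σt·v = 178, Σv = 40.
AᵀA·[α, β, γ]ᵀ = Aᵀv becomes [[642, 134, 30]; [134, 30, 8]; [30, 8, 4]]·[α, β, γ]ᵀ = [866, 178, 40]ᵀ.
Inverting the 3×3 Gram matrix, [α, β, γ]ᵀ = [336/181, -509/181, 308/181]ᵀ.

α = 1.86, β = -2.81, γ = 1.70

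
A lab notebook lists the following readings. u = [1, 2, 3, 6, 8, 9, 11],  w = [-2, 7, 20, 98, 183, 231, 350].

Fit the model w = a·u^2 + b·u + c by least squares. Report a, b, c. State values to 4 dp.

a = 3.0088, b = -0.9083, c = -3.9222

From the data, Σu^2·u^2 = 26692, Σu^2·u = 2824, Σu^2 = 316, Σu·u = 316, Σu = 40, Σ1 = 7.
And Σu^2·w = 76507, Σu·w = 8053, Σw = 887.
MᵀM·[a, b, c]ᵀ = Mᵀw becomes [[26692, 2824, 316]; [2824, 316, 40]; [316, 40, 7]]·[a, b, c]ᵀ = [76507, 8053, 887]ᵀ.
Row-reducing yields a = 28993/9636, b = -2387/2628, c = -28346/7227.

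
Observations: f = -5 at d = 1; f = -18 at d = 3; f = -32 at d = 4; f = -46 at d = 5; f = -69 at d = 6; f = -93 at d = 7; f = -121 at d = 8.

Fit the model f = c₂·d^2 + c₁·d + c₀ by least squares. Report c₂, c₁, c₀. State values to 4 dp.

c₂ = -1.9860, c₁ = 1.2584, c₀ = -4.2255

XᵀX·[c₂, c₁, c₀]ᵀ = Xᵀf reads: 8756·c₂ + 1288·c₁ + 200·c₀ = -16614;  1288·c₂ + 200·c₁ + 34·c₀ = -2450;  200·c₂ + 34·c₁ + 7·c₀ = -384.
Solving the 3×3 system (Gaussian elimination) gives c₂ = -10093/5082, c₁ = 6395/5082, c₀ = -3579/847.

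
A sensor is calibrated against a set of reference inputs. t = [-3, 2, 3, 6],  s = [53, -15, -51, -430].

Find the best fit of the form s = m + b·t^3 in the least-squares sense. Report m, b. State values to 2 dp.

Sums needed: Σ1 = 4, Σt^3 = 224, Σt^3·t^3 = 48178.
Moment sums: Σs = -443, Σt^3·s = -95808.
Eliminating b: 48178·(row 1) − 224·(row 2) gives 142536·m = 48178·(-443) − 224·(-95808) = 118138, so m = 59069/71268.
Then b = ((-95808) − 224·(59069/71268))/48178 = -35500/17817.

m = 0.83, b = -1.99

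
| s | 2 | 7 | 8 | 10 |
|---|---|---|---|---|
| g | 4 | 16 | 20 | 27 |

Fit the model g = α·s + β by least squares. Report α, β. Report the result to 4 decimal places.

Compute the Gram sums: Σs·s = 217, Σs = 27, Σ1 = 4.
And Σs·g = 550, Σg = 67.
det = 217·4 − 27² = 139.
α = (550·4 − 27·67)/139 = 391/139; β = (217·67 − 27·550)/139 = -311/139.

α = 2.8129, β = -2.2374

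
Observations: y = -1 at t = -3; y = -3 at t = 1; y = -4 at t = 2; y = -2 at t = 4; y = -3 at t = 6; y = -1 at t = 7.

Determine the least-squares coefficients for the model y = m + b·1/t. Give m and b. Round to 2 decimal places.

m = -1.81, b = -1.83

XᵀX·[m, b]ᵀ = Xᵀy reads: 6·m + (145/84)·b = -14;  (145/84)·m + (10385/7056)·b = -122/21.
(Σ1 = 6, Σ1/t = 145/84, Σ1/t·1/t = 10385/7056, Σy = -14, Σ1/t·y = -122/21.)
det = 6·(10385/7056) − (145/84)² = 41285/7056.
m = ((-14)·(10385/7056) − (145/84)·(-122/21))/(41285/7056) = -14926/8257; b = (6·(-122/21) − (145/84)·(-14))/(41285/7056) = -75432/41285.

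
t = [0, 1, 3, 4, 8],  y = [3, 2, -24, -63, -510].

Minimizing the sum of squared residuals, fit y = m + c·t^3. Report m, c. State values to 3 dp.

m = 2.573, c = -1.001

Sums needed: Σ1 = 5, Σt^3 = 604, Σt^3·t^3 = 266970.
For Xᵀy: Σy = -592, Σt^3·y = -265798.
Eliminating c: 266970·(row 1) − 604·(row 2) gives 970034·m = 266970·(-592) − 604·(-265798) = 2495752, so m = 1247876/485017.
Then c = ((-265798) − 604·(1247876/485017))/266970 = -485711/485017.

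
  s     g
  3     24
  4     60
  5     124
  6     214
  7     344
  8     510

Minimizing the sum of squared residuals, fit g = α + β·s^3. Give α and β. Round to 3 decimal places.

With design matrix M, MᵀM = [[6, 1287]; [1287, 446899]] and Mᵀg = [1276, 445324]ᵀ.
Eliminating β: 446899·(row 1) − 1287·(row 2) gives 1025025·α = 446899·1276 − 1287·445324 = -2888864, so α = -2888864/1025025.
Then β = (445324 − 1287·(-2888864/1025025))/446899 = 343244/341675.

α = -2.818, β = 1.005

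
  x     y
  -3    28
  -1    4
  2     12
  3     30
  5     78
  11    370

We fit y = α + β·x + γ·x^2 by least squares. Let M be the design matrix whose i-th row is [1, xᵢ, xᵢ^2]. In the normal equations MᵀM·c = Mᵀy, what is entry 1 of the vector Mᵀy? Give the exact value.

522

Entry 1 ↔ basis 1, so (Mᵀy)_{1} = Σᵢ yᵢ = (1)·(28) + (1)·(4) + (1)·(12) + (1)·(30) + (1)·(78) + (1)·(370) = 522.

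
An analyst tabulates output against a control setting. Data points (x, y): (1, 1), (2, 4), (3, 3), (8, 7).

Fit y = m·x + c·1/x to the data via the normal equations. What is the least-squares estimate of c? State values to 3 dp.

c = 0.922

Sums needed: Σx·x = 78, Σx·1/x = 4, Σ1/x·1/x = 793/576.
And Σx·y = 74, Σ1/x·y = 39/8.
MᵀM·[m, c]ᵀ = Mᵀy becomes [[78, 4]; [4, 793/576]]·[m, c]ᵀ = [74, 39/8]ᵀ.
Determinant 78·(793/576) − 4² = 8773/96.
m = (74·(793/576) − 4·(39/8))/(8773/96) = 23725/26319; c = (78·(39/8) − 4·74)/(8773/96) = 8088/8773.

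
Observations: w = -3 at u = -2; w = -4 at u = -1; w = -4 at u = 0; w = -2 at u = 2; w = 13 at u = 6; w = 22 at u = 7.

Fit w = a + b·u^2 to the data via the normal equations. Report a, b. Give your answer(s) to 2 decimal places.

Compute the Gram sums: Σ1 = 6, Σu^2 = 94, Σu^2·u^2 = 3730.
Right-hand side: Σw = 22, Σu^2·w = 1522.
Normal equations: [[6, 94]; [94, 3730]]·[a, b]ᵀ = [22, 1522]ᵀ.
Eliminating b: 3730·(row 1) − 94·(row 2) gives 13544·a = 3730·22 − 94·1522 = -61008, so a = -7626/1693.
Then b = (1522 − 94·(-7626/1693))/3730 = 883/1693.

a = -4.50, b = 0.52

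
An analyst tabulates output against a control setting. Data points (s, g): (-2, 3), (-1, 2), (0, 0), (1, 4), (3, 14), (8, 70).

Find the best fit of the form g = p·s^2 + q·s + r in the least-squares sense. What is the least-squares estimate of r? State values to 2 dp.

r = 1.58

Compute the Gram sums: Σs^2·s^2 = 4195, Σs^2·s = 531, Σs^2 = 79, Σs·s = 79, Σs = 9, Σ1 = 6.
For Aᵀg: Σs^2·g = 4624, Σs·g = 598, Σg = 93.
AᵀA·[p, q, r]ᵀ = Aᵀg becomes [[4195, 531, 79]; [531, 79, 9]; [79, 9, 6]]·[p, q, r]ᵀ = [4624, 598, 93]ᵀ.
Inverting the 3×3 Gram matrix, [p, q, r]ᵀ = [6288/6841, 8287/6841, 10813/6841]ᵀ.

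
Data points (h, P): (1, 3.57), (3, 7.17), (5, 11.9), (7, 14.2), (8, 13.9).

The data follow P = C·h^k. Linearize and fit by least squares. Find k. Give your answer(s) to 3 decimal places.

k = 0.692

Linearized form: ln P = k·ln h + ln C. From the 5 transformed points,
Σln h = 6.7334, Σ(ln h)² = 11.9079, Σln P = 11.0041, Σln h·ln P = 16.7858.
Equations: 11.9079·k + 6.7334·ln C = 16.7858;  6.7334·k + 5·ln C = 11.0041.
Slope k = (n·Σln h·ln P − Σln h·Σln P)/(n·Σ(ln h)² − (Σln h)²) = (5·16.7858 − 6.7334·11.0041)/14.2007 = 0.69249; ln C = (Σln P − k·Σln h)/n = 1.26827.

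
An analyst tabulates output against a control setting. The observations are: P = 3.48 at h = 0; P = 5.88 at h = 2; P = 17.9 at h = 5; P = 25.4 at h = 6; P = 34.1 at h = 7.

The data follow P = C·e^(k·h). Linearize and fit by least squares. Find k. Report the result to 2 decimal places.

k = 0.34

With ln Pᵢ as the transformed response and hᵢ as the regressor:
Σh = 20.0000, Σ(h)² = 114.0000, Σln P = 12.6674, Σh·ln P = 62.0807.
Normal system: [[114.0000, 20.0000]; [20.0000, 5]]·[k, ln C]ᵀ = [62.0807, 12.6674]ᵀ.
Solving (det = 170.0000): k = 0.33562, ln C = 1.19102.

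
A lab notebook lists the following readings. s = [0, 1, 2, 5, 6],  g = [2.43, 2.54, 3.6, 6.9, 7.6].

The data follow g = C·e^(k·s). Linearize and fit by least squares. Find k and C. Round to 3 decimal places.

Linearized form: ln g = k·s + ln C. From the 5 transformed points,
Over the data: Σs = 14.0000, Σ(s)² = 66.0000, Σln g = 7.0607, Σs·ln g = 25.3205.
Normal system: [[66.0000, 14.0000]; [14.0000, 5]]·[k, ln C]ᵀ = [25.3205, 7.0607]ᵀ.
Solving (det = 134.0000): k = 0.20712, ln C = 0.83221, so C = exp(0.83221) = 2.29839.

k = 0.207, C = 2.298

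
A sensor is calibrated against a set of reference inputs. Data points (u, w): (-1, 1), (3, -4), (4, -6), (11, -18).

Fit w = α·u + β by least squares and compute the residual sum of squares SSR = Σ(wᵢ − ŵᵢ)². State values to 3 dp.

SSR = 1.304

Forming XᵀX = [[147, 17]; [17, 4]] and Xᵀw = [-235, -27]ᵀ gives XᵀX·[α, β]ᵀ = Xᵀw.
Eliminating β: 4·(row 1) − 17·(row 2) gives 299·α = 4·(-235) − 17·(-27) = -481, so α = -37/23.
Then β = ((-27) − 17·(-37/23))/4 = 2/23.
Residuals: -16/23, 17/23, 8/23, -9/23; SSR = 30/23.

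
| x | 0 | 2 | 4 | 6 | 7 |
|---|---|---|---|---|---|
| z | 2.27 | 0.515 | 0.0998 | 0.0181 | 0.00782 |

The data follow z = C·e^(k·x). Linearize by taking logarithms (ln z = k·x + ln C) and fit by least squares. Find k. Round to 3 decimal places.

Taking logs, ln z = k·x + ln C, so regress ln z on x.
Σx = 19.0000, Σ(x)² = 105.0000, Σln z = -11.0113, Σx·ln z = -68.5741.
Normal system: [[105.0000, 19.0000]; [19.0000, 5]]·[k, ln C]ᵀ = [-68.5741, -11.0113]ᵀ.
Solving (det = 164.0000): k = -0.81497, ln C = 0.89463.

k = -0.815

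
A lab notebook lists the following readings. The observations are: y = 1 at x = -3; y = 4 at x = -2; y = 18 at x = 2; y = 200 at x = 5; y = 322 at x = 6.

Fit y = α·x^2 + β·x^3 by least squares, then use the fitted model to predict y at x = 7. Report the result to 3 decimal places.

ŷ = 487.072

Normal-equation sums: Σx^2·x^2 = 2034, Σx^2·x^3 = 10658, Σx^3·x^3 = 63138.
Right-hand side: Σx^2·y = 16689, Σx^3·y = 94637.
det = 2034·63138 − 10658² = 14829728.
α = (16689·63138 − 10658·94637)/14829728 = 5633617/1853716; β = (2034·94637 − 10658·16689)/14829728 = 1827537/1853716.
At x = 7: ŷ = (5633617/1853716)·(49) + (1827537/1853716)·(343) = 225723106/463429.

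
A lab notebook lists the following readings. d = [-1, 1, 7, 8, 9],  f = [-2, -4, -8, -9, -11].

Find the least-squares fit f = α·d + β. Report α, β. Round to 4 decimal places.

From the data, Σd·d = 196, Σd = 24, Σ1 = 5.
Moment sums: Σd·f = -229, Σf = -34.
Δ = 196·5 − 24² = 404.
α = ((-229)·5 − 24·(-34))/404 = -329/404; β = (196·(-34) − 24·(-229))/404 = -292/101.

α = -0.8144, β = -2.8911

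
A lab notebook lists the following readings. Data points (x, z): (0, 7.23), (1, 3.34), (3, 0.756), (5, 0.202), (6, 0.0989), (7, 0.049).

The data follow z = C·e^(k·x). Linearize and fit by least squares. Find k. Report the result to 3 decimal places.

k = -0.708

Let Y = ln z. Fitting Y = k·x + ln C by least squares:
Σx = 22.0000, Σ(x)² = 120.0000, Σln z = -4.0246, Σx·ln z = -42.6240.
Normal system: [[120.0000, 22.0000]; [22.0000, 6]]·[k, ln C]ᵀ = [-42.6240, -4.0246]ᵀ.
Slope k = (n·Σx·ln z − Σx·Σln z)/(n·Σ(x)² − (Σx)²) = (6·-42.6240 − 22.0000·-4.0246)/236.0000 = -0.70849; ln C = (Σln z − k·Σx)/n = 1.92703.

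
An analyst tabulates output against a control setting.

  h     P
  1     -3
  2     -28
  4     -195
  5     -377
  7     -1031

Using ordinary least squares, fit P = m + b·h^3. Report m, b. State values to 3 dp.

MᵀM·[m, b]ᵀ = MᵀP reads: 5·m + 541·b = -1634;  541·m + 137435·b = -413465.
(Σ1 = 5, Σh^3 = 541, Σh^3·h^3 = 137435, ΣP = -1634, Σh^3·P = -413465.)
Eliminating b: 137435·(row 1) − 541·(row 2) gives 394494·m = 137435·(-1634) − 541·(-413465) = -884225, so m = -884225/394494.
Then b = ((-413465) − 541·(-884225/394494))/137435 = -1183331/394494.

m = -2.241, b = -3.000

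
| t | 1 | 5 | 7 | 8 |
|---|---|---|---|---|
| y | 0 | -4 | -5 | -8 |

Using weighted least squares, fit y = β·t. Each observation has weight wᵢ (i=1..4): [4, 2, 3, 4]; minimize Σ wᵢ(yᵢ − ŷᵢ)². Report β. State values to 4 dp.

β = -0.8775

Entries of AᵀWA: Σwᵢ·t·t = 457.
Moment sums: Σwᵢ·t·y = -401.
β = (-401)/457 = -0.877462.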